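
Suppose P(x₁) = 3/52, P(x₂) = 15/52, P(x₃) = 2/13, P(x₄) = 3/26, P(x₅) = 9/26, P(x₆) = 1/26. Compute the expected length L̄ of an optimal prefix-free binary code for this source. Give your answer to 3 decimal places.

2.308 bits/symbol

Repeatedly combine the two least-probable nodes; the expected code length is the sum of the merged weights.
merge 1/26 + 3/52 → 5/52
merge 5/52 + 3/26 → 11/52
merge 2/13 + 11/52 → 19/52
merge 15/52 + 9/26 → 33/52
merge 19/52 + 33/52 → 1
L = 5/52 + 11/52 + 19/52 + 33/52 + 1 = 30/13 ≈ 2.308 bits/symbol.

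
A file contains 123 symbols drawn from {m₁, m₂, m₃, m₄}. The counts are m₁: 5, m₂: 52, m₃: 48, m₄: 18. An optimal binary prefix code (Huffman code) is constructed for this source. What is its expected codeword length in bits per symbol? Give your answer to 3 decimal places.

Probabilities are the counts divided by 123.
Repeatedly combine the two least-probable nodes; the expected code length is the sum of the merged weights.
merge 5/123 + 6/41 → 23/123
merge 23/123 + 16/41 → 71/123
merge 52/123 + 71/123 → 1
L = 23/123 + 71/123 + 1 = 217/123 ≈ 1.764 bits/symbol.

1.764 bits/symbol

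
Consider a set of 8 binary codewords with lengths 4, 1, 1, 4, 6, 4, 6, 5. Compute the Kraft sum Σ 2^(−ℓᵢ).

With common denominator 2^6 = 64: Σ 2^(−ℓᵢ) = 4/64 + 32/64 + 32/64 + 4/64 + 1/64 + 4/64 + 1/64 + 2/64 = 80/64 = 1.25.

1.25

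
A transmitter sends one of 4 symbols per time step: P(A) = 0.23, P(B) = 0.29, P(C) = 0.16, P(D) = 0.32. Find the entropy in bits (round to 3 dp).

1.955 bits

H = −Σ pᵢ log₂ pᵢ.
−0.23·log₂(0.23) = 0.4877
−0.29·log₂(0.29) = 0.5179
−0.16·log₂(0.16) = 0.4230
−0.32·log₂(0.32) = 0.5260
Sum ≈ 1.9546 → 1.955 bits.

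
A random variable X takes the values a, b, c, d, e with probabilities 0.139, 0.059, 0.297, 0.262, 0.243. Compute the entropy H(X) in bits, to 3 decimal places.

2.159 bits

H = −Σ pᵢ log₂ pᵢ.
−0.139·log₂(0.139) = 0.3957
−0.059·log₂(0.059) = 0.2409
−0.297·log₂(0.297) = 0.5202
−0.262·log₂(0.262) = 0.5063
−0.243·log₂(0.243) = 0.4960
Sum ≈ 2.1590 → 2.159 bits.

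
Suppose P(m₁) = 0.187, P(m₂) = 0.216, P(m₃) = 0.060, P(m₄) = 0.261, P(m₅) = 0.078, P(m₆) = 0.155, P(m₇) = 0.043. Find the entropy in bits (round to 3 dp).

2.578 bits

H = −Σ pᵢ log₂ pᵢ.
−0.187·log₂(0.187) = 0.4523
−0.216·log₂(0.216) = 0.4776
−0.060·log₂(0.060) = 0.2435
−0.261·log₂(0.261) = 0.5058
−0.078·log₂(0.078) = 0.2871
−0.155·log₂(0.155) = 0.4169
−0.043·log₂(0.043) = 0.1952
Sum ≈ 2.5784 → 2.578 bits.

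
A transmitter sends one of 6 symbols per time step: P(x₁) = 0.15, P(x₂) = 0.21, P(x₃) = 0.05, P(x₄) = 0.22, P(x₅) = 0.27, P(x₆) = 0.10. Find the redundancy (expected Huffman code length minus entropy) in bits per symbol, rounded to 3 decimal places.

Entropy H = −Σ p log₂ p ≈ 2.4223 bits.
Huffman merges: 1/20+1/10→3/20; 3/20+3/20→3/10; 21/100+11/50→43/100; 27/100+3/10→57/100; 43/100+57/100→1. L = 49/20 ≈ 2.4500.
L − H = 2.4500 − 2.4223 = 0.028 bits.

0.028 bits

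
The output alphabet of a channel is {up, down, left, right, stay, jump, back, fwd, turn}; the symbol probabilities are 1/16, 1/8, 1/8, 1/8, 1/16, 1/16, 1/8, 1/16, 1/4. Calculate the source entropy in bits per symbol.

Each probability is a power of 1/2, so log₂(1/p) is an integer.
H = Σ p·log₂(1/p) = 1/16·4 + 1/8·3 + 1/8·3 + 1/8·3 + 1/16·4 + 1/16·4 + 1/8·3 + 1/16·4 + 1/4·2 = 3 bits.

3 bits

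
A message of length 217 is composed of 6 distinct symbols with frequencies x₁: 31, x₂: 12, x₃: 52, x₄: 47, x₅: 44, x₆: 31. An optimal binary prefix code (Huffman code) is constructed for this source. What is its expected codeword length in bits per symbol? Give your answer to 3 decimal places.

Probabilities are the counts divided by 217.
Repeatedly combine the two least-probable nodes; the expected code length is the sum of the merged weights.
merge 12/217 + 1/7 → 43/217
merge 1/7 + 43/217 → 74/217
merge 44/217 + 47/217 → 13/31
merge 52/217 + 74/217 → 18/31
merge 13/31 + 18/31 → 1
L = 43/217 + 74/217 + 13/31 + 18/31 + 1 = 551/217 ≈ 2.539 bits/symbol.

2.539 bits/symbol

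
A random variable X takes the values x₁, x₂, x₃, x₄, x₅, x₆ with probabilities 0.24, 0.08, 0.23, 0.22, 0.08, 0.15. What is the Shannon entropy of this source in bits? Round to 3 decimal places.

2.456 bits

H = −Σ pᵢ log₂ pᵢ.
−0.24·log₂(0.24) = 0.4941
−0.08·log₂(0.08) = 0.2915
−0.23·log₂(0.23) = 0.4877
−0.22·log₂(0.22) = 0.4806
−0.08·log₂(0.08) = 0.2915
−0.15·log₂(0.15) = 0.4105
Sum ≈ 2.4559 → 2.456 bits.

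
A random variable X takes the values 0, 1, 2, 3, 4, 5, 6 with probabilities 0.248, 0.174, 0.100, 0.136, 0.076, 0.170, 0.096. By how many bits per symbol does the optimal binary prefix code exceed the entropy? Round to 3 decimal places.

0.047 bits

Entropy H = −Σ p log₂ p ≈ 2.7032 bits.
Huffman merges: 19/250+12/125→43/250; 1/10+17/125→59/250; 17/100+43/250→171/500; 87/500+59/250→41/100; 31/125+171/500→59/100; 41/100+59/100→1. L = 11/4 ≈ 2.7500.
L − H = 2.7500 − 2.7032 = 0.047 bits.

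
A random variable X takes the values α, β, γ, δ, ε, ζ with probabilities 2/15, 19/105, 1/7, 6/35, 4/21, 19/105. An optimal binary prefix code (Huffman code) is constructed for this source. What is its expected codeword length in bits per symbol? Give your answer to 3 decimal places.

Repeatedly combine the two least-probable nodes; the expected code length is the sum of the merged weights.
merge 2/15 + 1/7 → 29/105
merge 6/35 + 19/105 → 37/105
merge 19/105 + 4/21 → 13/35
merge 29/105 + 37/105 → 22/35
merge 13/35 + 22/35 → 1
L = 29/105 + 37/105 + 13/35 + 22/35 + 1 = 92/35 ≈ 2.629 bits/symbol.

2.629 bits/symbol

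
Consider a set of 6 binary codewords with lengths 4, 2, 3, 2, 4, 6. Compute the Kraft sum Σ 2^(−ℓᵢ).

0.765625

With common denominator 2^6 = 64: Σ 2^(−ℓᵢ) = 4/64 + 16/64 + 8/64 + 16/64 + 4/64 + 1/64 = 49/64 = 0.765625.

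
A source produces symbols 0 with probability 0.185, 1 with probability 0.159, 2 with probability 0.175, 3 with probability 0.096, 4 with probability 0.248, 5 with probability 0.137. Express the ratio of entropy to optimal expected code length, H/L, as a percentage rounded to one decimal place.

Entropy H = −Σ p log₂ p ≈ 2.5285 bits.
Huffman merges: 12/125+137/1000→233/1000; 159/1000+7/40→167/500; 37/200+233/1000→209/500; 31/125+167/500→291/500; 209/500+291/500→1. L = 2567/1000 ≈ 2.5670.
Efficiency = H/L = 2.5285/2.5670 = 98.5%.

98.5%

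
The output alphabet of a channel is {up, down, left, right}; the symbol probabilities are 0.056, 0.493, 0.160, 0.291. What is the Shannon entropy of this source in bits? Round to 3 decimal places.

1.677 bits

H = −Σ pᵢ log₂ pᵢ.
−0.056·log₂(0.056) = 0.2329
−0.493·log₂(0.493) = 0.5030
−0.160·log₂(0.160) = 0.4230
−0.291·log₂(0.291) = 0.5182
Sum ≈ 1.6772 → 1.677 bits.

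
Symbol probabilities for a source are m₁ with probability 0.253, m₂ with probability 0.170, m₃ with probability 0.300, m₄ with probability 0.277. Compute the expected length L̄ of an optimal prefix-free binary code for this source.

2 bits/symbol

Repeatedly combine the two least-probable nodes; the expected code length is the sum of the merged weights.
merge 17/100 + 253/1000 → 423/1000
merge 277/1000 + 3/10 → 577/1000
merge 423/1000 + 577/1000 → 1
L = 423/1000 + 577/1000 + 1 = 2 bits/symbol.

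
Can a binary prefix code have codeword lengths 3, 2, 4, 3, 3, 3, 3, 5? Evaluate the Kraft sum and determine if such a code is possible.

0.96875; yes

With common denominator 2^5 = 32: Σ 2^(−ℓᵢ) = 4/32 + 8/32 + 2/32 + 4/32 + 4/32 + 4/32 + 4/32 + 1/32 = 31/32 = 0.96875.
Kraft's inequality requires Σ ≤ 1; here Σ = 0.96875 ≤ 1, so such a prefix code exists.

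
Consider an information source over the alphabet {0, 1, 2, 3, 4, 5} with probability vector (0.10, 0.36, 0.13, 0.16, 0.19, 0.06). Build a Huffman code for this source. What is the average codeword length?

2.44 bits/symbol

Repeatedly combine the two least-probable nodes; the expected code length is the sum of the merged weights.
merge 3/50 + 1/10 → 4/25
merge 13/100 + 4/25 → 29/100
merge 4/25 + 19/100 → 7/20
merge 29/100 + 7/20 → 16/25
merge 9/25 + 16/25 → 1
L = 4/25 + 29/100 + 7/20 + 16/25 + 1 = 61/25 = 2.44 bits/symbol.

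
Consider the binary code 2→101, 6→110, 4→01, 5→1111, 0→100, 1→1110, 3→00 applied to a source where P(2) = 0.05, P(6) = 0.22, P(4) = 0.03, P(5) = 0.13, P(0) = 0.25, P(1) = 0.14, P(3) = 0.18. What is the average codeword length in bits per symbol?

3.06 bits/symbol

L̄ = Σ pᵢ·ℓᵢ = 0.05·3 + 0.22·3 + 0.03·2 + 0.13·4 + 0.25·3 + 0.14·4 + 0.18·2 = 3.06 bits/symbol.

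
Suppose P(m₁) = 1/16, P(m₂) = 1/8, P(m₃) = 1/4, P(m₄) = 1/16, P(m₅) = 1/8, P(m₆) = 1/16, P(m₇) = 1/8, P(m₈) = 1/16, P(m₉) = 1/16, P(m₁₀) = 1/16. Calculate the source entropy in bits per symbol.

3.125 bits

Each probability is a power of 1/2, so log₂(1/p) is an integer.
H = Σ p·log₂(1/p) = 1/16·4 + 1/8·3 + 1/4·2 + 1/16·4 + 1/8·3 + 1/16·4 + 1/8·3 + 1/16·4 + 1/16·4 + 1/16·4 = 3.125 bits.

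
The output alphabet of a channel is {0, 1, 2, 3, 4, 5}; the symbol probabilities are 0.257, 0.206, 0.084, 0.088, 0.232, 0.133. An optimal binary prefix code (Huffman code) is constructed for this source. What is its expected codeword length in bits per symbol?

2.477 bits/symbol

Repeatedly combine the two least-probable nodes; the expected code length is the sum of the merged weights.
merge 21/250 + 11/125 → 43/250
merge 133/1000 + 43/250 → 61/200
merge 103/500 + 29/125 → 219/500
merge 257/1000 + 61/200 → 281/500
merge 219/500 + 281/500 → 1
L = 43/250 + 61/200 + 219/500 + 281/500 + 1 = 2477/1000 = 2.477 bits/symbol.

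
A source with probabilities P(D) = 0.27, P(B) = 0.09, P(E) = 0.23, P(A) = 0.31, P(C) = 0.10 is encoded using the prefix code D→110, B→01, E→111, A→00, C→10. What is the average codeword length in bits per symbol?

2.5 bits/symbol

L̄ = Σ pᵢ·ℓᵢ = 0.27·3 + 0.09·2 + 0.23·3 + 0.31·2 + 0.10·2 = 2.5 bits/symbol.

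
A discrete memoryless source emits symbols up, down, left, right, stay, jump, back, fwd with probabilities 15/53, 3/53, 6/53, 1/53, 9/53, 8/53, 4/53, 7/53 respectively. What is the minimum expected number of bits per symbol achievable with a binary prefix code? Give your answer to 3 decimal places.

2.774 bits/symbol

Repeatedly combine the two least-probable nodes; the expected code length is the sum of the merged weights.
merge 1/53 + 3/53 → 4/53
merge 4/53 + 4/53 → 8/53
merge 6/53 + 7/53 → 13/53
merge 8/53 + 8/53 → 16/53
merge 9/53 + 13/53 → 22/53
merge 15/53 + 16/53 → 31/53
merge 22/53 + 31/53 → 1
L = 4/53 + 8/53 + 13/53 + 16/53 + 22/53 + 31/53 + 1 = 147/53 ≈ 2.774 bits/symbol.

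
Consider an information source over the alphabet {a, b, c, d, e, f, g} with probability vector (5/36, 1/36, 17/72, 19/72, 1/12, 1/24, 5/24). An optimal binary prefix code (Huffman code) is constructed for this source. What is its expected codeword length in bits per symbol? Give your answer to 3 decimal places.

2.514 bits/symbol

Repeatedly combine the two least-probable nodes; the expected code length is the sum of the merged weights.
merge 1/36 + 1/24 → 5/72
merge 5/72 + 1/12 → 11/72
merge 5/36 + 11/72 → 7/24
merge 5/24 + 17/72 → 4/9
merge 19/72 + 7/24 → 5/9
merge 4/9 + 5/9 → 1
L = 5/72 + 11/72 + 7/24 + 4/9 + 5/9 + 1 = 181/72 ≈ 2.514 bits/symbol.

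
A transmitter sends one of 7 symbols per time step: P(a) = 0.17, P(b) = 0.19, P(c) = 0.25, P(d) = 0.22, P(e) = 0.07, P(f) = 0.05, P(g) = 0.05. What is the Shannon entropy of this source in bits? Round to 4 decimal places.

2.5711 bits

H = −Σ pᵢ log₂ pᵢ.
−0.17·log₂(0.17) = 0.4346
−0.19·log₂(0.19) = 0.4552
−0.25·log₂(0.25) = 0.5000
−0.22·log₂(0.22) = 0.4806
−0.07·log₂(0.07) = 0.2686
−0.05·log₂(0.05) = 0.2161
−0.05·log₂(0.05) = 0.2161
Sum ≈ 2.5711 → 2.5711 bits.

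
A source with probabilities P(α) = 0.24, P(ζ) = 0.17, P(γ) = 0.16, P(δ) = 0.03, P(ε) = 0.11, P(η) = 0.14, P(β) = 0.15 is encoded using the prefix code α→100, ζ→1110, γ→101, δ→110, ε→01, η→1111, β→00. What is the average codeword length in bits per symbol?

L̄ = Σ pᵢ·ℓᵢ = 0.24·3 + 0.17·4 + 0.16·3 + 0.03·3 + 0.11·2 + 0.14·4 + 0.15·2 = 3.05 bits/symbol.

3.05 bits/symbol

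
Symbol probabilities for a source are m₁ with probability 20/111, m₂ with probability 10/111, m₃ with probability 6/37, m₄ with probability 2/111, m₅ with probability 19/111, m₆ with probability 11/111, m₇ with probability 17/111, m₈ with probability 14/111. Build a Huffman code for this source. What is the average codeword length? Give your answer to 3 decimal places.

2.928 bits/symbol

Repeatedly combine the two least-probable nodes; the expected code length is the sum of the merged weights.
merge 2/111 + 10/111 → 4/37
merge 11/111 + 4/37 → 23/111
merge 14/111 + 17/111 → 31/111
merge 6/37 + 19/111 → 1/3
merge 20/111 + 23/111 → 43/111
merge 31/111 + 1/3 → 68/111
merge 43/111 + 68/111 → 1
L = 4/37 + 23/111 + 31/111 + 1/3 + 43/111 + 68/111 + 1 = 325/111 ≈ 2.928 bits/symbol.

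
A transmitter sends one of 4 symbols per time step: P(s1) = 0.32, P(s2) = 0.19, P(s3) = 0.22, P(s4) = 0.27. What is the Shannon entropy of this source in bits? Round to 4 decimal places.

H = −Σ pᵢ log₂ pᵢ.
−0.32·log₂(0.32) = 0.5260
−0.19·log₂(0.19) = 0.4552
−0.22·log₂(0.22) = 0.4806
−0.27·log₂(0.27) = 0.5100
Sum ≈ 1.9719 → 1.9719 bits.

1.9719 bits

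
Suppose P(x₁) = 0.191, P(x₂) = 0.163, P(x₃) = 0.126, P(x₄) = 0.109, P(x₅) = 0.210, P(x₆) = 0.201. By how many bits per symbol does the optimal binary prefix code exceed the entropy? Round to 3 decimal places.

0.043 bits

Entropy H = −Σ p log₂ p ≈ 2.5459 bits.
Huffman merges: 109/1000+63/500→47/200; 163/1000+191/1000→177/500; 201/1000+21/100→411/1000; 47/200+177/500→589/1000; 411/1000+589/1000→1. L = 2589/1000 ≈ 2.5890.
L − H = 2.5890 − 2.5459 = 0.043 bits.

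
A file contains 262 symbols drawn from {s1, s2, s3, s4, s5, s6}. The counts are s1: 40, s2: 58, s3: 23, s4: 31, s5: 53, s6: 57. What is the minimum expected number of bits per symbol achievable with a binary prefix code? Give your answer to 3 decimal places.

Probabilities are the counts divided by 262.
Repeatedly combine the two least-probable nodes; the expected code length is the sum of the merged weights.
merge 23/262 + 31/262 → 27/131
merge 20/131 + 53/262 → 93/262
merge 27/131 + 57/262 → 111/262
merge 29/131 + 93/262 → 151/262
merge 111/262 + 151/262 → 1
L = 27/131 + 93/262 + 111/262 + 151/262 + 1 = 671/262 ≈ 2.561 bits/symbol.

2.561 bits/symbol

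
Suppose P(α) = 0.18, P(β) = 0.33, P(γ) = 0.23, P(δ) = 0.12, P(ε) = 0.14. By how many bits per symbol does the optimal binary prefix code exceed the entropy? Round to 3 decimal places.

Entropy H = −Σ p log₂ p ≈ 2.2250 bits.
Huffman merges: 3/25+7/50→13/50; 9/50+23/100→41/100; 13/50+33/100→59/100; 41/100+59/100→1. L = 113/50 ≈ 2.2600.
L − H = 2.2600 − 2.2250 = 0.035 bits.

0.035 bits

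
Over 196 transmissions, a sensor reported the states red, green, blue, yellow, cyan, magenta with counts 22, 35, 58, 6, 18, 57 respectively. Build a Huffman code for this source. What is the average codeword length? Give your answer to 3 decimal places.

Probabilities are the counts divided by 196.
Repeatedly combine the two least-probable nodes; the expected code length is the sum of the merged weights.
merge 3/98 + 9/98 → 6/49
merge 11/98 + 6/49 → 23/98
merge 5/28 + 23/98 → 81/196
merge 57/196 + 29/98 → 115/196
merge 81/196 + 115/196 → 1
L = 6/49 + 23/98 + 81/196 + 115/196 + 1 = 33/14 ≈ 2.357 bits/symbol.

2.357 bits/symbol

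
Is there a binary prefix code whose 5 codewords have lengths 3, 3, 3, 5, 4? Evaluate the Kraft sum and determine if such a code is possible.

With common denominator 2^5 = 32: Σ 2^(−ℓᵢ) = 4/32 + 4/32 + 4/32 + 1/32 + 2/32 = 15/32 = 0.46875.
Kraft's inequality requires Σ ≤ 1; here Σ = 0.46875 ≤ 1, so such a prefix code exists.

0.46875; yes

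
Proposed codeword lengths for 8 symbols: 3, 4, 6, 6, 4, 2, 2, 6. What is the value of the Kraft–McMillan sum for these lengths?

0.796875

With common denominator 2^6 = 64: Σ 2^(−ℓᵢ) = 8/64 + 4/64 + 1/64 + 1/64 + 4/64 + 16/64 + 16/64 + 1/64 = 51/64 = 0.796875.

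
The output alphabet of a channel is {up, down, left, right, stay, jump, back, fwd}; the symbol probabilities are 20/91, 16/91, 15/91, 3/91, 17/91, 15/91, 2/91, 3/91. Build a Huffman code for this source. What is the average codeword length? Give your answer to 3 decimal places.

Repeatedly combine the two least-probable nodes; the expected code length is the sum of the merged weights.
merge 2/91 + 3/91 → 5/91
merge 3/91 + 5/91 → 8/91
merge 8/91 + 15/91 → 23/91
merge 15/91 + 16/91 → 31/91
merge 17/91 + 20/91 → 37/91
merge 23/91 + 31/91 → 54/91
merge 37/91 + 54/91 → 1
L = 5/91 + 8/91 + 23/91 + 31/91 + 37/91 + 54/91 + 1 = 249/91 ≈ 2.736 bits/symbol.

2.736 bits/symbol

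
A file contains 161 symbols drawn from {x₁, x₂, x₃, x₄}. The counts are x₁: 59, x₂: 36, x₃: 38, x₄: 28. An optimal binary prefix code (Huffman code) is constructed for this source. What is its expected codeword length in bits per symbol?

2 bits/symbol

Probabilities are the counts divided by 161.
Repeatedly combine the two least-probable nodes; the expected code length is the sum of the merged weights.
merge 4/23 + 36/161 → 64/161
merge 38/161 + 59/161 → 97/161
merge 64/161 + 97/161 → 1
L = 64/161 + 97/161 + 1 = 2 bits/symbol.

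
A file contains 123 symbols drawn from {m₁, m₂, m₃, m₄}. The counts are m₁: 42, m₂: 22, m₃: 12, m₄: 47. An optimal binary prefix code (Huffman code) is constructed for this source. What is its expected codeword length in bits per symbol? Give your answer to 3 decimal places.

Probabilities are the counts divided by 123.
Repeatedly combine the two least-probable nodes; the expected code length is the sum of the merged weights.
merge 4/41 + 22/123 → 34/123
merge 34/123 + 14/41 → 76/123
merge 47/123 + 76/123 → 1
L = 34/123 + 76/123 + 1 = 233/123 ≈ 1.894 bits/symbol.

1.894 bits/symbol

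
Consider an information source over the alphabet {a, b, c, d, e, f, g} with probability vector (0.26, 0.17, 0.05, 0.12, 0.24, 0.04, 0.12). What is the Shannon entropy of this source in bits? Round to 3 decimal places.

2.570 bits

H = −Σ pᵢ log₂ pᵢ.
−0.26·log₂(0.26) = 0.5053
−0.17·log₂(0.17) = 0.4346
−0.05·log₂(0.05) = 0.2161
−0.12·log₂(0.12) = 0.3671
−0.24·log₂(0.24) = 0.4941
−0.04·log₂(0.04) = 0.1858
−0.12·log₂(0.12) = 0.3671
Sum ≈ 2.5700 → 2.570 bits.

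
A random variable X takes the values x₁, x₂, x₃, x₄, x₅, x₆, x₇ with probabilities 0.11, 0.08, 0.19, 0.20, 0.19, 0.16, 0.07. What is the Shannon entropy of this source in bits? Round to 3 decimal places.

2.708 bits

H = −Σ pᵢ log₂ pᵢ.
−0.11·log₂(0.11) = 0.3503
−0.08·log₂(0.08) = 0.2915
−0.19·log₂(0.19) = 0.4552
−0.20·log₂(0.20) = 0.4644
−0.19·log₂(0.19) = 0.4552
−0.16·log₂(0.16) = 0.4230
−0.07·log₂(0.07) = 0.2686
Sum ≈ 2.7082 → 2.708 bits.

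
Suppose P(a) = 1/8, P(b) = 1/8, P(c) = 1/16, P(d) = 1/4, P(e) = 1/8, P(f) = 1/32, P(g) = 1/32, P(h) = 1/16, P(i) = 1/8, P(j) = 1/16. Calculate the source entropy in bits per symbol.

Each probability is a power of 1/2, so log₂(1/p) is an integer.
H = Σ p·log₂(1/p) = 1/8·3 + 1/8·3 + 1/16·4 + 1/4·2 + 1/8·3 + 1/32·5 + 1/32·5 + 1/16·4 + 1/8·3 + 1/16·4 = 3.0625 bits.

3.0625 bits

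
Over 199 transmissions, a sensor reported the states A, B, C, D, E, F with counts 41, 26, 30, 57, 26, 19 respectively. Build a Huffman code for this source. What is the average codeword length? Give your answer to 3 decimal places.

2.508 bits/symbol

Probabilities are the counts divided by 199.
Repeatedly combine the two least-probable nodes; the expected code length is the sum of the merged weights.
merge 19/199 + 26/199 → 45/199
merge 26/199 + 30/199 → 56/199
merge 41/199 + 45/199 → 86/199
merge 56/199 + 57/199 → 113/199
merge 86/199 + 113/199 → 1
L = 45/199 + 56/199 + 86/199 + 113/199 + 1 = 499/199 ≈ 2.508 bits/symbol.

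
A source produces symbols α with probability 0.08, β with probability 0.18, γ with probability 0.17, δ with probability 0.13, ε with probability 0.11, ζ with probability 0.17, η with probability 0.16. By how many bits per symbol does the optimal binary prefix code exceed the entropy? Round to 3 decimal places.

0.058 bits

Entropy H = −Σ p log₂ p ≈ 2.7619 bits.
Huffman merges: 2/25+11/100→19/100; 13/100+4/25→29/100; 17/100+17/100→17/50; 9/50+19/100→37/100; 29/100+17/50→63/100; 37/100+63/100→1. L = 141/50 ≈ 2.8200.
L − H = 2.8200 − 2.7619 = 0.058 bits.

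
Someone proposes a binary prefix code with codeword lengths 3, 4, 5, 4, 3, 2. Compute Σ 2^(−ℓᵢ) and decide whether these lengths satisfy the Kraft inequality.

With common denominator 2^5 = 32: Σ 2^(−ℓᵢ) = 4/32 + 2/32 + 1/32 + 2/32 + 4/32 + 8/32 = 21/32 = 0.65625.
Kraft's inequality requires Σ ≤ 1; here Σ = 0.65625 ≤ 1, so such a prefix code exists.

0.65625; yes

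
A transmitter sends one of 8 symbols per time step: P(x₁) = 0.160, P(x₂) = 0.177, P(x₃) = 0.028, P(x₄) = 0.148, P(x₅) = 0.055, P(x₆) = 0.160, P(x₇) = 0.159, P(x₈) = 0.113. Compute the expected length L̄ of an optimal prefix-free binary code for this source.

2.906 bits/symbol

Repeatedly combine the two least-probable nodes; the expected code length is the sum of the merged weights.
merge 7/250 + 11/200 → 83/1000
merge 83/1000 + 113/1000 → 49/250
merge 37/250 + 159/1000 → 307/1000
merge 4/25 + 4/25 → 8/25
merge 177/1000 + 49/250 → 373/1000
merge 307/1000 + 8/25 → 627/1000
merge 373/1000 + 627/1000 → 1
L = 83/1000 + 49/250 + 307/1000 + 8/25 + 373/1000 + 627/1000 + 1 = 1453/500 = 2.906 bits/symbol.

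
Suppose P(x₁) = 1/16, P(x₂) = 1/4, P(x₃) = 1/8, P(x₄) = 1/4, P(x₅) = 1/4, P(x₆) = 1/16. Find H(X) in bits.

Each probability is a power of 1/2, so log₂(1/p) is an integer.
H = Σ p·log₂(1/p) = 1/16·4 + 1/4·2 + 1/8·3 + 1/4·2 + 1/4·2 + 1/16·4 = 2.375 bits.

2.375 bits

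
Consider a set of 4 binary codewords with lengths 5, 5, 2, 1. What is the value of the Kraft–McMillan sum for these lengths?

0.8125

With common denominator 2^5 = 32: Σ 2^(−ℓᵢ) = 1/32 + 1/32 + 8/32 + 16/32 = 26/32 = 0.8125.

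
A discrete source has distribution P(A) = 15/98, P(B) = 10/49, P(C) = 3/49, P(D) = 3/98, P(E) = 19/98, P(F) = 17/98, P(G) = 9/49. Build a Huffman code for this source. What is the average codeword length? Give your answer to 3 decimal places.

Repeatedly combine the two least-probable nodes; the expected code length is the sum of the merged weights.
merge 3/98 + 3/49 → 9/98
merge 9/98 + 15/98 → 12/49
merge 17/98 + 9/49 → 5/14
merge 19/98 + 10/49 → 39/98
merge 12/49 + 5/14 → 59/98
merge 39/98 + 59/98 → 1
L = 9/98 + 12/49 + 5/14 + 39/98 + 59/98 + 1 = 132/49 ≈ 2.694 bits/symbol.

2.694 bits/symbol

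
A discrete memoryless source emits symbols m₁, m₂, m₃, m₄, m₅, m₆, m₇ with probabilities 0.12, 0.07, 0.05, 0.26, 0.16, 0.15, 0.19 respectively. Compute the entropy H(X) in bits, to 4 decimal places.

H = −Σ pᵢ log₂ pᵢ.
−0.12·log₂(0.12) = 0.3671
−0.07·log₂(0.07) = 0.2686
−0.05·log₂(0.05) = 0.2161
−0.26·log₂(0.26) = 0.5053
−0.16·log₂(0.16) = 0.4230
−0.15·log₂(0.15) = 0.4105
−0.19·log₂(0.19) = 0.4552
Sum ≈ 2.6458 → 2.6458 bits.

2.6458 bits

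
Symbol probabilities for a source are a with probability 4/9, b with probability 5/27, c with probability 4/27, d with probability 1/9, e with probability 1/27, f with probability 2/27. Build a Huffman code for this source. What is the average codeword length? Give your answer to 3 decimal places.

2.222 bits/symbol

Repeatedly combine the two least-probable nodes; the expected code length is the sum of the merged weights.
merge 1/27 + 2/27 → 1/9
merge 1/9 + 1/9 → 2/9
merge 4/27 + 5/27 → 1/3
merge 2/9 + 1/3 → 5/9
merge 4/9 + 5/9 → 1
L = 1/9 + 2/9 + 1/3 + 5/9 + 1 = 20/9 ≈ 2.222 bits/symbol.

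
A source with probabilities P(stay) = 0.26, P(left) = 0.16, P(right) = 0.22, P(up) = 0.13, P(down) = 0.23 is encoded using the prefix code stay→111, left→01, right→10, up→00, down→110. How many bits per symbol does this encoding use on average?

L̄ = Σ pᵢ·ℓᵢ = 0.26·3 + 0.16·2 + 0.22·2 + 0.13·2 + 0.23·3 = 2.49 bits/symbol.

2.49 bits/symbol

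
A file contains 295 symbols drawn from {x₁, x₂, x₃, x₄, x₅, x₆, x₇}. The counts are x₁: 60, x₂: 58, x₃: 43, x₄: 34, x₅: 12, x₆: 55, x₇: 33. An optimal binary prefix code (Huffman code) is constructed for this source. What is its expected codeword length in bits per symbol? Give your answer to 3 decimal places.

Probabilities are the counts divided by 295.
Repeatedly combine the two least-probable nodes; the expected code length is the sum of the merged weights.
merge 12/295 + 33/295 → 9/59
merge 34/295 + 43/295 → 77/295
merge 9/59 + 11/59 → 20/59
merge 58/295 + 12/59 → 2/5
merge 77/295 + 20/59 → 3/5
merge 2/5 + 3/5 → 1
L = 9/59 + 77/295 + 20/59 + 2/5 + 3/5 + 1 = 812/295 ≈ 2.753 bits/symbol.

2.753 bits/symbol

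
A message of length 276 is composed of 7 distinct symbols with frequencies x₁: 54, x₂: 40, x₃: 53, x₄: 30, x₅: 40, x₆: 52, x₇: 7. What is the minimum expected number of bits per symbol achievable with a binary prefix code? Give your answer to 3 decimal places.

2.746 bits/symbol

Probabilities are the counts divided by 276.
Repeatedly combine the two least-probable nodes; the expected code length is the sum of the merged weights.
merge 7/276 + 5/46 → 37/276
merge 37/276 + 10/69 → 77/276
merge 10/69 + 13/69 → 1/3
merge 53/276 + 9/46 → 107/276
merge 77/276 + 1/3 → 169/276
merge 107/276 + 169/276 → 1
L = 37/276 + 77/276 + 1/3 + 107/276 + 169/276 + 1 = 379/138 ≈ 2.746 bits/symbol.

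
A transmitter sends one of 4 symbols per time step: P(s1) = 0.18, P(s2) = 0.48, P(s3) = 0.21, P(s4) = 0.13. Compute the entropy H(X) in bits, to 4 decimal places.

H = −Σ pᵢ log₂ pᵢ.
−0.18·log₂(0.18) = 0.4453
−0.48·log₂(0.48) = 0.5083
−0.21·log₂(0.21) = 0.4728
−0.13·log₂(0.13) = 0.3826
Sum ≈ 1.8090 → 1.8090 bits.

1.8090 bits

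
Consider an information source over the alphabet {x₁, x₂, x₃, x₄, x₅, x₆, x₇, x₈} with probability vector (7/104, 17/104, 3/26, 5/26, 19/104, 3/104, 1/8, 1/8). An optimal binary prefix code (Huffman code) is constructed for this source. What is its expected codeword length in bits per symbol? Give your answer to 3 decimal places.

Repeatedly combine the two least-probable nodes; the expected code length is the sum of the merged weights.
merge 3/104 + 7/104 → 5/52
merge 5/52 + 3/26 → 11/52
merge 1/8 + 1/8 → 1/4
merge 17/104 + 19/104 → 9/26
merge 5/26 + 11/52 → 21/52
merge 1/4 + 9/26 → 31/52
merge 21/52 + 31/52 → 1
L = 5/52 + 11/52 + 1/4 + 9/26 + 21/52 + 31/52 + 1 = 151/52 ≈ 2.904 bits/symbol.

2.904 bits/symbol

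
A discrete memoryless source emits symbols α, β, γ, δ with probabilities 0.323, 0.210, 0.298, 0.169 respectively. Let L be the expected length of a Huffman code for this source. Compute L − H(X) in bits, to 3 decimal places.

0.047 bits

Entropy H = −Σ p log₂ p ≈ 1.9534 bits.
Huffman merges: 169/1000+21/100→379/1000; 149/500+323/1000→621/1000; 379/1000+621/1000→1. L = 2 ≈ 2.0000.
L − H = 2.0000 − 1.9534 = 0.047 bits.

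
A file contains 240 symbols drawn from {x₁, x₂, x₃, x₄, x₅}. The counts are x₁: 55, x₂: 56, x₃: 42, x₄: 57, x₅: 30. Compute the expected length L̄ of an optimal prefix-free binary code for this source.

2.3 bits/symbol

Probabilities are the counts divided by 240.
Repeatedly combine the two least-probable nodes; the expected code length is the sum of the merged weights.
merge 1/8 + 7/40 → 3/10
merge 11/48 + 7/30 → 37/80
merge 19/80 + 3/10 → 43/80
merge 37/80 + 43/80 → 1
L = 3/10 + 37/80 + 43/80 + 1 = 23/10 = 2.3 bits/symbol.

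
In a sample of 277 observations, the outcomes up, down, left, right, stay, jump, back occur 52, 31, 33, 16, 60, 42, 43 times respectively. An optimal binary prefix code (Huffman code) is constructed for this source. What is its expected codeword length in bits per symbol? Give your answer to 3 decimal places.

2.765 bits/symbol

Probabilities are the counts divided by 277.
Repeatedly combine the two least-probable nodes; the expected code length is the sum of the merged weights.
merge 16/277 + 31/277 → 47/277
merge 33/277 + 42/277 → 75/277
merge 43/277 + 47/277 → 90/277
merge 52/277 + 60/277 → 112/277
merge 75/277 + 90/277 → 165/277
merge 112/277 + 165/277 → 1
L = 47/277 + 75/277 + 90/277 + 112/277 + 165/277 + 1 = 766/277 ≈ 2.765 bits/symbol.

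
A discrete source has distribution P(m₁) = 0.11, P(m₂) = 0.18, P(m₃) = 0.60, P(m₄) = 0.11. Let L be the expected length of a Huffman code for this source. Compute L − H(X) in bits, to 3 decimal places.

Entropy H = −Σ p log₂ p ≈ 1.5881 bits.
Huffman merges: 11/100+11/100→11/50; 9/50+11/50→2/5; 2/5+3/5→1. L = 81/50 ≈ 1.6200.
L − H = 1.6200 − 1.5881 = 0.032 bits.

0.032 bits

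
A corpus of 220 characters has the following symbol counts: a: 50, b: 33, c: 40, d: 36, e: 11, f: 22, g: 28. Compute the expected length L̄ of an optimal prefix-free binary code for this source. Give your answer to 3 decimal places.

Probabilities are the counts divided by 220.
Repeatedly combine the two least-probable nodes; the expected code length is the sum of the merged weights.
merge 1/20 + 1/10 → 3/20
merge 7/55 + 3/20 → 61/220
merge 3/20 + 9/55 → 69/220
merge 2/11 + 5/22 → 9/22
merge 61/220 + 69/220 → 13/22
merge 9/22 + 13/22 → 1
L = 3/20 + 61/220 + 69/220 + 9/22 + 13/22 + 1 = 603/220 ≈ 2.741 bits/symbol.

2.741 bits/symbol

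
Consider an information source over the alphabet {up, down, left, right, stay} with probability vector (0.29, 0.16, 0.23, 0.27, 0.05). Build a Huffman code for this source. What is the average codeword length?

Repeatedly combine the two least-probable nodes; the expected code length is the sum of the merged weights.
merge 1/20 + 4/25 → 21/100
merge 21/100 + 23/100 → 11/25
merge 27/100 + 29/100 → 14/25
merge 11/25 + 14/25 → 1
L = 21/100 + 11/25 + 14/25 + 1 = 221/100 = 2.21 bits/symbol.

2.21 bits/symbol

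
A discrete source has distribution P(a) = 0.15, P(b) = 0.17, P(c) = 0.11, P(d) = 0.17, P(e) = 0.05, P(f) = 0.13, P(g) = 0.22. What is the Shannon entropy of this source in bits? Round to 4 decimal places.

2.7093 bits

H = −Σ pᵢ log₂ pᵢ.
−0.15·log₂(0.15) = 0.4105
−0.17·log₂(0.17) = 0.4346
−0.11·log₂(0.11) = 0.3503
−0.17·log₂(0.17) = 0.4346
−0.05·log₂(0.05) = 0.2161
−0.13·log₂(0.13) = 0.3826
−0.22·log₂(0.22) = 0.4806
Sum ≈ 2.7093 → 2.7093 bits.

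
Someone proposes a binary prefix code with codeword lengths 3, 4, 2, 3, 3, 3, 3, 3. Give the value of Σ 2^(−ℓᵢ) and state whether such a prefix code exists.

1.0625; no

With common denominator 2^4 = 16: Σ 2^(−ℓᵢ) = 2/16 + 1/16 + 4/16 + 2/16 + 2/16 + 2/16 + 2/16 + 2/16 = 17/16 = 1.0625.
Kraft's inequality requires Σ ≤ 1; here Σ = 1.0625 > 1, so no such prefix code exists.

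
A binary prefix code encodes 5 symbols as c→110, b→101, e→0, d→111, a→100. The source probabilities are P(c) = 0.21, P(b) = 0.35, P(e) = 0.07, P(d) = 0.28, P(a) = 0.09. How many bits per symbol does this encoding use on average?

2.86 bits/symbol

L̄ = Σ pᵢ·ℓᵢ = 0.21·3 + 0.35·3 + 0.07·1 + 0.28·3 + 0.09·3 = 2.86 bits/symbol.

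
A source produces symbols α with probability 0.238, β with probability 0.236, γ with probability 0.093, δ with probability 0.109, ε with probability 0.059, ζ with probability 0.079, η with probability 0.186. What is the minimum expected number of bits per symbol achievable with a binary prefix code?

2.664 bits/symbol

Repeatedly combine the two least-probable nodes; the expected code length is the sum of the merged weights.
merge 59/1000 + 79/1000 → 69/500
merge 93/1000 + 109/1000 → 101/500
merge 69/500 + 93/500 → 81/250
merge 101/500 + 59/250 → 219/500
merge 119/500 + 81/250 → 281/500
merge 219/500 + 281/500 → 1
L = 69/500 + 101/500 + 81/250 + 219/500 + 281/500 + 1 = 333/125 = 2.664 bits/symbol.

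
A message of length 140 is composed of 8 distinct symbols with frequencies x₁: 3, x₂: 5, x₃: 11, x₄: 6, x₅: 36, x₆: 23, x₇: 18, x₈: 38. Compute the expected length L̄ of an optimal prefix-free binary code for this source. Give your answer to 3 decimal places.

2.629 bits/symbol

Probabilities are the counts divided by 140.
Repeatedly combine the two least-probable nodes; the expected code length is the sum of the merged weights.
merge 3/140 + 1/28 → 2/35
merge 3/70 + 2/35 → 1/10
merge 11/140 + 1/10 → 5/28
merge 9/70 + 23/140 → 41/140
merge 5/28 + 9/35 → 61/140
merge 19/70 + 41/140 → 79/140
merge 61/140 + 79/140 → 1
L = 2/35 + 1/10 + 5/28 + 41/140 + 61/140 + 79/140 + 1 = 92/35 ≈ 2.629 bits/symbol.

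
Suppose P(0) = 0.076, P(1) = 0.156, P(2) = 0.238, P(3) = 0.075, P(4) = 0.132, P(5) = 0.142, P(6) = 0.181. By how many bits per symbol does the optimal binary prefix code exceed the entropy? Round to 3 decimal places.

0.026 bits

Entropy H = −Σ p log₂ p ≈ 2.7057 bits.
Huffman merges: 3/40+19/250→151/1000; 33/250+71/500→137/500; 151/1000+39/250→307/1000; 181/1000+119/500→419/1000; 137/500+307/1000→581/1000; 419/1000+581/1000→1. L = 683/250 ≈ 2.7320.
L − H = 2.7320 − 2.7057 = 0.026 bits.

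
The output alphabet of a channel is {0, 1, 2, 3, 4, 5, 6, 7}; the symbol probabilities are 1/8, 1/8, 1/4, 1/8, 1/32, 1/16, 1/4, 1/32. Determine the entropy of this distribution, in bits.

Each probability is a power of 1/2, so log₂(1/p) is an integer.
H = Σ p·log₂(1/p) = 1/8·3 + 1/8·3 + 1/4·2 + 1/8·3 + 1/32·5 + 1/16·4 + 1/4·2 + 1/32·5 = 2.6875 bits.

2.6875 bits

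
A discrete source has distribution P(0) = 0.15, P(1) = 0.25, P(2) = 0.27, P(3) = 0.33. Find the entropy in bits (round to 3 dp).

1.948 bits

H = −Σ pᵢ log₂ pᵢ.
−0.15·log₂(0.15) = 0.4105
−0.25·log₂(0.25) = 0.5000
−0.27·log₂(0.27) = 0.5100
−0.33·log₂(0.33) = 0.5278
Sum ≈ 1.9484 → 1.948 bits.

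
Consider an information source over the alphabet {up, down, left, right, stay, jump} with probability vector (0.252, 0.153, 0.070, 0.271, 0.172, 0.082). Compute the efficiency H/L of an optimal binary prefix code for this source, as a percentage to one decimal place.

98.8%

Entropy H = −Σ p log₂ p ≈ 2.4272 bits.
Huffman merges: 7/100+41/500→19/125; 19/125+153/1000→61/200; 43/250+63/250→53/125; 271/1000+61/200→72/125; 53/125+72/125→1. L = 2457/1000 ≈ 2.4570.
Efficiency = H/L = 2.4272/2.4570 = 98.8%.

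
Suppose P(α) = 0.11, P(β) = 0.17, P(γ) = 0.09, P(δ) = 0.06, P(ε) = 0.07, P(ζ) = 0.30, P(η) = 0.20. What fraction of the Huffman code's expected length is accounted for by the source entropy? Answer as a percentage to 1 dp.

Entropy H = −Σ p log₂ p ≈ 2.5951 bits.
Huffman merges: 3/50+7/100→13/100; 9/100+11/100→1/5; 13/100+17/100→3/10; 1/5+1/5→2/5; 3/10+3/10→3/5; 2/5+3/5→1. L = 263/100 ≈ 2.6300.
Efficiency = H/L = 2.5951/2.6300 = 98.7%.

98.7%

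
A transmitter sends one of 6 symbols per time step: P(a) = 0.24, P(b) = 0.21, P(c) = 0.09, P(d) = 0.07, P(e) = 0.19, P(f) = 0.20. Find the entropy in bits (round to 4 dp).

H = −Σ pᵢ log₂ pᵢ.
−0.24·log₂(0.24) = 0.4941
−0.21·log₂(0.21) = 0.4728
−0.09·log₂(0.09) = 0.3127
−0.07·log₂(0.07) = 0.2686
−0.19·log₂(0.19) = 0.4552
−0.20·log₂(0.20) = 0.4644
Sum ≈ 2.4678 → 2.4678 bits.

2.4678 bits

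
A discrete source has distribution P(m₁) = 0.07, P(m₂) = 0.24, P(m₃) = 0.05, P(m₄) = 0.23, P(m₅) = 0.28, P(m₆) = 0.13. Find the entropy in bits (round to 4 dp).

H = −Σ pᵢ log₂ pᵢ.
−0.07·log₂(0.07) = 0.2686
−0.24·log₂(0.24) = 0.4941
−0.05·log₂(0.05) = 0.2161
−0.23·log₂(0.23) = 0.4877
−0.28·log₂(0.28) = 0.5142
−0.13·log₂(0.13) = 0.3826
Sum ≈ 2.3633 → 2.3633 bits.

2.3633 bits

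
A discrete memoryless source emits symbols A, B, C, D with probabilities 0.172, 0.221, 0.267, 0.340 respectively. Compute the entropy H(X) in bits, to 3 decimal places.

1.956 bits

H = −Σ pᵢ log₂ pᵢ.
−0.172·log₂(0.172) = 0.4368
−0.221·log₂(0.221) = 0.4813
−0.267·log₂(0.267) = 0.5087
−0.340·log₂(0.340) = 0.5292
Sum ≈ 1.9559 → 1.956 bits.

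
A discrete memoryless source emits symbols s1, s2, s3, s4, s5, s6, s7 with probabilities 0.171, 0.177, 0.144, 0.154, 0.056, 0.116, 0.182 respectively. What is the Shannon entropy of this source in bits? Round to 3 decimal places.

H = −Σ pᵢ log₂ pᵢ.
−0.171·log₂(0.171) = 0.4357
−0.177·log₂(0.177) = 0.4422
−0.144·log₂(0.144) = 0.4026
−0.154·log₂(0.154) = 0.4156
−0.056·log₂(0.056) = 0.2329
−0.116·log₂(0.116) = 0.3605
−0.182·log₂(0.182) = 0.4474
Sum ≈ 2.7369 → 2.737 bits.

2.737 bits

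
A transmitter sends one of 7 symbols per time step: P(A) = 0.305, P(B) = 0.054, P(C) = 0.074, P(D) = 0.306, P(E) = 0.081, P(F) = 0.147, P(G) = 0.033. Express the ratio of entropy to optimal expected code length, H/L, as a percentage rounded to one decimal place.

Entropy H = −Σ p log₂ p ≈ 2.4134 bits.
Huffman merges: 33/1000+27/500→87/1000; 37/500+81/1000→31/200; 87/1000+147/1000→117/500; 31/200+117/500→389/1000; 61/200+153/500→611/1000; 389/1000+611/1000→1. L = 619/250 ≈ 2.4760.
Efficiency = H/L = 2.4134/2.4760 = 97.5%.

97.5%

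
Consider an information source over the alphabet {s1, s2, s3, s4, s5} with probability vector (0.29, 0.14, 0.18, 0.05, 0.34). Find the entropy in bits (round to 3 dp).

H = −Σ pᵢ log₂ pᵢ.
−0.29·log₂(0.29) = 0.5179
−0.14·log₂(0.14) = 0.3971
−0.18·log₂(0.18) = 0.4453
−0.05·log₂(0.05) = 0.2161
−0.34·log₂(0.34) = 0.5292
Sum ≈ 2.1056 → 2.106 bits.

2.106 bits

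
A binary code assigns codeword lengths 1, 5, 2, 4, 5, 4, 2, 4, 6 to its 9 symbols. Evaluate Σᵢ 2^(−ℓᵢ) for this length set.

1.265625

With common denominator 2^6 = 64: Σ 2^(−ℓᵢ) = 32/64 + 2/64 + 16/64 + 4/64 + 2/64 + 4/64 + 16/64 + 4/64 + 1/64 = 81/64 = 1.265625.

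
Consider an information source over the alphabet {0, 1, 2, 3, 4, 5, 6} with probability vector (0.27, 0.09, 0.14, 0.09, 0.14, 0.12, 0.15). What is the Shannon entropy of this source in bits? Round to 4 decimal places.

H = −Σ pᵢ log₂ pᵢ.
−0.27·log₂(0.27) = 0.5100
−0.09·log₂(0.09) = 0.3127
−0.14·log₂(0.14) = 0.3971
−0.09·log₂(0.09) = 0.3127
−0.14·log₂(0.14) = 0.3971
−0.12·log₂(0.12) = 0.3671
−0.15·log₂(0.15) = 0.4105
Sum ≈ 2.7072 → 2.7072 bits.

2.7072 bits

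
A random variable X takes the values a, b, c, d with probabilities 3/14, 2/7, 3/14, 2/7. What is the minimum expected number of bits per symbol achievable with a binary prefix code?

Repeatedly combine the two least-probable nodes; the expected code length is the sum of the merged weights.
merge 3/14 + 3/14 → 3/7
merge 2/7 + 2/7 → 4/7
merge 3/7 + 4/7 → 1
L = 3/7 + 4/7 + 1 = 2 bits/symbol.

2 bits/symbol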